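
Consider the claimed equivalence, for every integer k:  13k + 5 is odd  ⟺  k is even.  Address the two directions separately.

Both directions hold.

Forward direction. Suppose 13k + 5 is odd. Since 13 is odd, 13k and k have the same parity, so 13k + 5 ≡ k + 5 (mod 2). As 5 is odd, 13k + 5 is odd exactly when k is even. Thus k is even.

Converse. Suppose k is even; write k = 2j. Then 13k + 5 = 13·(2j) + 5 = 2·13j + 5, which is odd.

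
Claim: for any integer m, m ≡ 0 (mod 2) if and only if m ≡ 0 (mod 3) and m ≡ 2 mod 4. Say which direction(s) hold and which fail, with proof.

The forward direction fails; the converse holds.

Forward direction. This fails: m = 0 gives 0 ≡ 0 (mod 2) but 0 ≡ 0 (mod 4), so the conjunction on the right does not hold.

Converse. If m ≡ 0 (mod 3) and m ≡ 2 (mod 4), then by the Chinese remainder theorem m ≡ 6 (mod 12). Since 6 ≡ 0 (mod 2) and 2 ∣ 12, we get m ≡ 0 (mod 2).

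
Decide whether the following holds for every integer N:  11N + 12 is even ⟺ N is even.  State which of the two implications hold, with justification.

Both implications hold.

(→) Suppose 11N + 12 is even. Since 11 is odd, 11N and N have the same parity, so 11N + 12 ≡ N + 12 (mod 2). As 12 is even, 11N + 12 is even exactly when N is even. Thus N is even.

(←) Conversely, suppose N is even; write N = 2j. Then 11N + 12 = 11·(2j) + 12 = 2·11j + 12, which is even.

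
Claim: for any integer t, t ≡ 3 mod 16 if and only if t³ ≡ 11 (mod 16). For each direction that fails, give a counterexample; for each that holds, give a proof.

Equivalent; both directions hold.

(⟹) Suppose t ≡ 3 mod 16. Write t = 16j + 3. Then (16j + 3)³ = 4096j³ + 2304j² + 432j + 27 = 16(256j³ + 144j² + 27j + 1) + 11, so t³ ≡ 11 (mod 16).

(⟸) Conversely, suppose t³ ≡ 11 (mod 16). The only residue r in {0, …, 15} with r³ ≡ 11 (mod 16) is r = 3, so t ≡ 3 (mod 16).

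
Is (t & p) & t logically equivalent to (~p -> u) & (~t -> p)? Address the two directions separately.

Only the forward implication holds.

[⇒] Assume the antecedent. If u is true, the antecedent forces (u = T, t = T, p = T), and (~p -> u) & (~t -> p) holds there. If u is false, the antecedent forces (u = F, t = T, p = T), and (~p -> u) & (~t -> p) holds there. Either way (~p -> u) & (~t -> p) holds.

[⇐] This fails. Under u = T, t = T, p = F, the left side is false but the right side is true.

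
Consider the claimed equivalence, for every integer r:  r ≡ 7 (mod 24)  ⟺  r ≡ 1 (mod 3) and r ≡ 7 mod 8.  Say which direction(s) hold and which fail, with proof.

Forward direction. Suppose r ≡ 7 (mod 24); write r = 24j + 7. Since 3 ∣ 24, reducing mod 3 gives r ≡ 7 ≡ 1 (mod 3); since 8 ∣ 24, reducing mod 8 gives r ≡ 7 (mod 8).

Converse. If r ≡ 1 (mod 3) and r ≡ 7 (mod 8), then by the Chinese remainder theorem r ≡ 7 (mod 24). This is exactly r ≡ 7 (mod 24).

Both directions hold.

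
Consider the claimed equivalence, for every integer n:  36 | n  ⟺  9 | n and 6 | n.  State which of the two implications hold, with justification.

Forward direction. If 36 ∣ n, write n = 36q. Since 36 = 4·9, n = 9·(4q), so 9 ∣ n; and since 36 = 6·6, n = 6·(6q), so 6 ∣ n.

Converse. This fails: take n = 18. Both 9 ∣ 18 and 6 ∣ 18, yet 18 is not a multiple of 36 (since 18 = 0·36 + 18), so 36 ∤ 18.

The forward direction holds; the converse fails.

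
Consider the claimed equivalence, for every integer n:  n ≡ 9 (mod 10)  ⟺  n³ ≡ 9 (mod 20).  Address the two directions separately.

(→) This fails: take n = 19. Then 19 ≡ 9 (mod 10), but 19³ = 6859 ≡ 19 (mod 20), not 9.

(←) Conversely, the residues r modulo 20 with r³ ≡ 9 (mod 20) are exactly {9}, and each is ≡ 9 (mod 10).

(⇒) fails; (⇐) holds.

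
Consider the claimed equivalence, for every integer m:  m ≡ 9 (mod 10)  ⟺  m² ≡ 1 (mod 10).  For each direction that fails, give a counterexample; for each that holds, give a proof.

(⇒) Suppose m ≡ 9 (mod 10). Write m = 10j + 9. Then (10j + 9)² = 100j² + 180j + 81 = 10(10j² + 18j + 8) + 1, so m² ≡ 1 (mod 10).

(⇐) This fails: take m = 1. Then 1² = 1 ≡ 1 (mod 10), yet 1 ≡ 1 (mod 10), not 9.

(⇒) holds; (⇐) fails.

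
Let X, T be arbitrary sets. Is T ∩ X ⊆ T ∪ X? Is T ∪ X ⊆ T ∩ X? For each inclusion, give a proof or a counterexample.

(⊆) Let x ∈ T ∩ X. Then x ∈ X ∩ T, from which x ∈ T ∪ X.

(⊇) This inclusion fails. Take X = {1}, T = ∅; then 1 ∈ T ∪ X but 1 ∉ T ∩ X.

Only the forward inclusion holds.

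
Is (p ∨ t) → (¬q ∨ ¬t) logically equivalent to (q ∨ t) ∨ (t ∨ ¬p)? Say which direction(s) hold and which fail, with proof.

(→) This fails. Under q = F, t = F, p = T, the left side is true but the right side is false.

(←) This fails. Under q = T, t = T, p = F, the left side is false but the right side is true.

Neither direction holds.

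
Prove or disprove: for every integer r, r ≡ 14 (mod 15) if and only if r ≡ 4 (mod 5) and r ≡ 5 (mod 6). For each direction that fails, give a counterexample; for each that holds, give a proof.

(⇒) fails; (⇐) holds.

(→) This fails: r = 14 gives 14 ≡ 14 (mod 15) but 14 ≡ 2 (mod 6), so the conjunction on the right does not hold.

(←) Conversely, if r ≡ 4 (mod 5) and r ≡ 5 (mod 6), then by the Chinese remainder theorem r ≡ 29 (mod 30). Since 29 ≡ 14 (mod 15) and 15 ∣ 30, we get r ≡ 14 (mod 15).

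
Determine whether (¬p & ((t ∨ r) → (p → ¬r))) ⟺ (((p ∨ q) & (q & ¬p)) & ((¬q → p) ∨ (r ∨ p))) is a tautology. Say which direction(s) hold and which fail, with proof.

(⇒) This fails. Under t = F, q = F, r = F, p = F, the left side is true but the right side is false.

(⇐) Assume the antecedent. If t is true, the antecedent forces (t = T, q = T, r = F, p = F) or (t = T, q = T, r = T, p = F), and ¬p & ((t ∨ r) → (p → ¬r)) holds there. If t is false, the antecedent forces (t = F, q = T, r = F, p = F) or (t = F, q = T, r = T, p = F), and ¬p & ((t ∨ r) → (p → ¬r)) holds there. Either way ¬p & ((t ∨ r) → (p → ¬r)) holds.

The forward direction fails; the converse holds.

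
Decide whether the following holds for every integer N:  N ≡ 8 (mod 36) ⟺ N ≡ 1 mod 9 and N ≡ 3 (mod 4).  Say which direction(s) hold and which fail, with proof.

Both directions fail.

(⇒) This fails: N = 8 gives 8 ≡ 8 (mod 36) but 8 ≡ 8 (mod 9), so the conjunction on the right does not hold.

(⇐) This fails: N = 19 satisfies both congruences on the right (19 ≡ 1 mod 9 and 19 ≡ 3 mod 4) yet 19 ≡ 19 (mod 36), not 8.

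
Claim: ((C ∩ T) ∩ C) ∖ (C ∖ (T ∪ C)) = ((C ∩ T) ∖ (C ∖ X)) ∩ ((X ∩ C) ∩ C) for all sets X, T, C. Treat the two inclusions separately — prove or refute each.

(⊆) fails; (⊇) holds.

(⊆) This inclusion fails. Take X = ∅, T = {1}, C = {1}; then 1 ∈ ((C ∩ T) ∩ C) ∖ (C ∖ (T ∪ C)) but 1 ∉ ((C ∩ T) ∖ (C ∖ X)) ∩ ((X ∩ C) ∩ C).

(⊇) Let x ∈ ((C ∩ T) ∖ (C ∖ X)) ∩ ((X ∩ C) ∩ C). Then x ∈ X ∩ T ∩ C, from which x ∈ ((C ∩ T) ∩ C) ∖ (C ∖ (T ∪ C)).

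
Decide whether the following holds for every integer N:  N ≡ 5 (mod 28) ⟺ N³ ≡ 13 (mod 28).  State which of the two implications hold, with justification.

The forward direction holds; the converse fails.

[⇒] Suppose N ≡ 5 (mod 28). Write N = 28j + 5. Then (28j + 5)³ = 21952j³ + 11760j² + 2100j + 125 = 28(784j³ + 420j² + 75j + 4) + 13, so N³ ≡ 13 (mod 28).

[⇐] This fails: take N = 13. Then 13³ = 2197 ≡ 13 (mod 28), yet 13 ≡ 13 (mod 28), not 5.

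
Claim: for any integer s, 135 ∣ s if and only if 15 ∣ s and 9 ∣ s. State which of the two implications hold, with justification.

[⇐] This fails: take s = 45. Both 15 ∣ 45 and 9 ∣ 45, yet 45 is not a multiple of 135 (since 45 = 0·135 + 45), so 135 ∤ 45.

[⇒] If 135 ∣ s, write s = 135q. Since 135 = 9·15, s = 15·(9q), so 15 ∣ s; and since 135 = 15·9, s = 9·(15q), so 9 ∣ s.

Not equivalent: only (⇒) holds.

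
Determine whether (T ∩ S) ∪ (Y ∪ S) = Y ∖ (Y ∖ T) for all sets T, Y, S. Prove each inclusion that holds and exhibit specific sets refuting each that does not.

Reverse inclusion. Let x ∈ Y ∖ (Y ∖ T). Then either x ∈ T ∩ Y and x ∉ S; or x ∈ T ∩ Y ∩ S. In each case x ∈ (T ∩ S) ∪ (Y ∪ S), so Y ∖ (Y ∖ T) ⊆ (T ∩ S) ∪ (Y ∪ S).

Forward inclusion. This inclusion fails. Take T = ∅, Y = {1}, S = ∅; then 1 ∈ (T ∩ S) ∪ (Y ∪ S) but 1 ∉ Y ∖ (Y ∖ T).

The sets are not equal: only the reverse inclusion holds.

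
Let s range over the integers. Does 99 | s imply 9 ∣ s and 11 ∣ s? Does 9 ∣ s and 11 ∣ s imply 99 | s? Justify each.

(⟹) If 99 ∣ s, write s = 99q. Since 99 = 11·9, s = 9·(11q), so 9 ∣ s; and since 99 = 9·11, s = 11·(9q), so 11 ∣ s.

(⟸) Suppose 9 ∣ s and 11 ∣ s. Any common multiple of 9 and 11 is a multiple of their lcm; here gcd(9, 11) = 1, so lcm(9, 11) = 9·11 = 99, so 99 ∣ s.

Equivalent; both directions hold.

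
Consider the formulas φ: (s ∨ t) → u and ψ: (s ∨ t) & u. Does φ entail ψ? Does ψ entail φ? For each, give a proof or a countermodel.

Not equivalent: only (⇐) holds.

(←) Assume the antecedent. If s is true, the antecedent forces (s = T, u = T, t = F) or (s = T, u = T, t = T), and (s ∨ t) → u holds there. If s is false, the antecedent forces (s = F, u = T, t = T), and (s ∨ t) → u holds there. Either way (s ∨ t) → u holds.

(→) This fails. Under s = F, u = F, t = F, the left side is true but the right side is false.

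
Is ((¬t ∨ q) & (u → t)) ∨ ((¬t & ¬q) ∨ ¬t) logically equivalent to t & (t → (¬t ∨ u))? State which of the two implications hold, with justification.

Both directions fail.

(→) This fails. Under q = F, u = F, t = F, the left side is true but the right side is false.

(←) This fails. Under q = F, u = T, t = T, the left side is false but the right side is true.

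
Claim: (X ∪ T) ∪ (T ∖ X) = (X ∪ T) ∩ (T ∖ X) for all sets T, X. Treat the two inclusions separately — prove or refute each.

Forward inclusion. This inclusion fails. Take T = ∅, X = {1}; then 1 ∈ (X ∪ T) ∪ (T ∖ X) but 1 ∉ (X ∪ T) ∩ (T ∖ X).

Reverse inclusion. Let x ∈ (X ∪ T) ∩ (T ∖ X). Then x ∈ T and x ∉ X, from which x ∈ (X ∪ T) ∪ (T ∖ X).

Only the reverse inclusion holds.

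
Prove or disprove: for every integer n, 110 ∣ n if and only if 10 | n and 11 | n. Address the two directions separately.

(⇒) If 110 ∣ n, write n = 110q. Since 110 = 11·10, n = 10·(11q), so 10 ∣ n; and since 110 = 10·11, n = 11·(10q), so 11 ∣ n.

(⇐) Suppose 10 ∣ n and 11 ∣ n. Any common multiple of 10 and 11 is a multiple of their lcm; here gcd(10, 11) = 1, so lcm(10, 11) = 10·11 = 110, so 110 ∣ n.

The biconditional holds.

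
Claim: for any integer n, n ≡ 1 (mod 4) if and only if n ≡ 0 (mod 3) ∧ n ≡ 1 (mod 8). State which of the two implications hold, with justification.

Not equivalent: only (⇐) holds.

[⇒] This fails: n = 1 gives 1 ≡ 1 (mod 4) but 1 ≡ 1 (mod 3), so the conjunction on the right does not hold.

[⇐] Conversely, if n ≡ 0 (mod 3) and n ≡ 1 (mod 8), then by the Chinese remainder theorem n ≡ 9 (mod 24). Since 9 ≡ 1 (mod 4) and 4 ∣ 24, we get n ≡ 1 (mod 4).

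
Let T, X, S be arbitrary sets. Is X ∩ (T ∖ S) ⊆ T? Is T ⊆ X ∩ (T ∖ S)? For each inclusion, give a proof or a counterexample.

Forward inclusion. Let x ∈ X ∩ (T ∖ S). Then x ∈ T ∩ X and x ∉ S, from which x ∈ T.

Reverse inclusion. This inclusion fails. Take T = {1}, X = ∅, S = ∅; then 1 ∈ T but 1 ∉ X ∩ (T ∖ S).

(⊆) holds; (⊇) fails.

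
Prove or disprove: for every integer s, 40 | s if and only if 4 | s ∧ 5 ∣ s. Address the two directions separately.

(→) If 40 ∣ s, write s = 40q. Since 40 = 10·4, s = 4·(10q), so 4 ∣ s; and since 40 = 8·5, s = 5·(8q), so 5 ∣ s.

(←) This fails: take s = 20. Both 4 ∣ 20 and 5 ∣ 20, yet 20 is not a multiple of 40 (since 20 = 0·40 + 20), so 40 ∤ 20.

The forward direction holds; the converse fails.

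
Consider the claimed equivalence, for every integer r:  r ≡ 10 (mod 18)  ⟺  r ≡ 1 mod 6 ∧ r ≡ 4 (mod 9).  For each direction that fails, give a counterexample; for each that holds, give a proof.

Neither direction holds.

(⟹) This fails: r = 10 gives 10 ≡ 10 (mod 18) but 10 ≡ 4 (mod 6), so the conjunction on the right does not hold.

(⟸) This fails: r = 13 satisfies both congruences on the right (13 ≡ 1 mod 6 and 13 ≡ 4 mod 9) yet 13 ≡ 13 (mod 18), not 10.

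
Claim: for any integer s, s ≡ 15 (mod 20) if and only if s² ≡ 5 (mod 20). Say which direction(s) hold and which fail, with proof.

(⇒) holds; (⇐) fails.

(→) Suppose s ≡ 15 (mod 20). Write s = 20j + 15. Then (20j + 15)² = 400j² + 600j + 225 = 20(20j² + 30j + 11) + 5, so s² ≡ 5 (mod 20).

(←) This fails: take s = 5. Then 5² = 25 ≡ 5 (mod 20), yet 5 ≡ 5 (mod 20), not 15.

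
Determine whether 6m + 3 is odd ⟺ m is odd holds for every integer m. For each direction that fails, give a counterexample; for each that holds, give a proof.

(⟹) This fails: take m = 0. Then 6m + 3 = 3, which is odd, yet m = 0 is even, not odd.

(⟸) Suppose m is odd. Since 6 is even, 6m is even for every m, so 6m + 3 has the same parity as 3, which is odd. Hence 6m + 3 is odd.

Only the reverse direction holds.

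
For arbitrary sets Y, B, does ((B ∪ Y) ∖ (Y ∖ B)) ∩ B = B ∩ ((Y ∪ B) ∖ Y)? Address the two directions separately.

The sets are not equal: only the reverse inclusion holds.

Forward inclusion. This inclusion fails. Take Y = {1}, B = {1}; then 1 ∈ ((B ∪ Y) ∖ (Y ∖ B)) ∩ B but 1 ∉ B ∩ ((Y ∪ B) ∖ Y).

Reverse inclusion. Let x ∈ B ∩ ((Y ∪ B) ∖ Y). Then x ∈ B and x ∉ Y, from which x ∈ ((B ∪ Y) ∖ (Y ∖ B)) ∩ B.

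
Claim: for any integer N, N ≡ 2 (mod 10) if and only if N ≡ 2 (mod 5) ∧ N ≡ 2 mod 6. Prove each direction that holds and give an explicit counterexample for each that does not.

Only the converse holds.

(→) This fails: N = 12 gives 12 ≡ 2 (mod 10) but 12 ≡ 0 (mod 6), so the conjunction on the right does not hold.

(←) Conversely, if N ≡ 2 (mod 5) and N ≡ 2 (mod 6), then by the Chinese remainder theorem N ≡ 2 (mod 30). Since 2 ≡ 2 (mod 10) and 10 ∣ 30, we get N ≡ 2 (mod 10).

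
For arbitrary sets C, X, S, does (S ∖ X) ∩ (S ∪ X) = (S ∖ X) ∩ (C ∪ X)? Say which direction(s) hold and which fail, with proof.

The sets are not equal: only the reverse inclusion holds.

Forward inclusion. This inclusion fails. Take C = ∅, X = ∅, S = {1}; then 1 ∈ (S ∖ X) ∩ (S ∪ X) but 1 ∉ (S ∖ X) ∩ (C ∪ X).

Reverse inclusion. Let x ∈ (S ∖ X) ∩ (C ∪ X). Then x ∈ C ∩ S and x ∉ X, from which x ∈ (S ∖ X) ∩ (S ∪ X).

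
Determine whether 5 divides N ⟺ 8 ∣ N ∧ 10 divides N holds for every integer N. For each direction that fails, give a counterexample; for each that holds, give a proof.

[⇒] This fails: take N = 5. Certainly 5 ∣ 5, but 8 ∤ 5.

[⇐] Suppose 8 ∣ N and 10 ∣ N. Any common multiple of 8 and 10 is a multiple of their lcm; here lcm(8, 10) = 8·10/gcd(8, 10) = 80/2 = 40, so 40 ∣ N. Since 5 ∣ 40, it follows that 5 ∣ N.

Not equivalent: only (⇐) holds.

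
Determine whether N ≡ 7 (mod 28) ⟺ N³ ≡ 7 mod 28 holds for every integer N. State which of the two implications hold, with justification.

(⇒) Suppose N ≡ 7 (mod 28). Write N = 28j + 7. Then (28j + 7)³ = 21952j³ + 16464j² + 4116j + 343 = 28(784j³ + 588j² + 147j + 12) + 7, so N³ ≡ 7 (mod 28).

(⇐) Conversely, suppose N³ ≡ 7 (mod 28). The only residue r in {0, …, 27} with r³ ≡ 7 (mod 28) is r = 7, so N ≡ 7 (mod 28).

Both directions hold.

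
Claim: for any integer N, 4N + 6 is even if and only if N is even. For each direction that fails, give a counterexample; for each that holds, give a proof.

Forward direction. This fails: take N = 5. Then 4N + 6 = 26, which is even, yet N = 5 is odd, not even.

Converse. Suppose N is even. Since 4 is even, 4N is even for every N, so 4N + 6 has the same parity as 6, which is even. Hence 4N + 6 is even.

Only the reverse direction holds.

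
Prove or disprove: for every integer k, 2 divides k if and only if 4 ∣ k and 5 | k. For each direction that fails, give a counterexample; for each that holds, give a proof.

(→) This fails: take k = 2. Certainly 2 ∣ 2, but 4 ∤ 2.

(←) Suppose 4 ∣ k and 5 ∣ k. Any common multiple of 4 and 5 is a multiple of their lcm; here gcd(4, 5) = 1, so lcm(4, 5) = 4·5 = 20, so 20 ∣ k. Since 2 ∣ 20, it follows that 2 ∣ k.

Only the converse holds.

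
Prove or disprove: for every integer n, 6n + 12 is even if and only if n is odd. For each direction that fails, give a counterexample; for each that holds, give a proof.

(⇒) This fails: take n = 0. Then 6n + 12 = 12, which is even, yet n = 0 is even, not odd.

(⇐) Suppose n is odd. Since 6 is even, 6n is even for every n, so 6n + 12 has the same parity as 12, which is even. Hence 6n + 12 is even.

Only the converse holds.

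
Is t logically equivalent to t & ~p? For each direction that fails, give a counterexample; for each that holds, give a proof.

Only the converse holds.

[⇒] This fails. Under t = T, p = T, the left side is true but the right side is false.

[⇐] Assume the antecedent. If t is true, t reduces to true regardless of the other variables. If t is false, the antecedent cannot hold. Either way t holds.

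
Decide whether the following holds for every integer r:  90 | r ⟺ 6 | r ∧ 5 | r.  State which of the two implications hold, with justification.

(⇒) holds; (⇐) fails.

(⇒) If 90 ∣ r, write r = 90q. Since 90 = 15·6, r = 6·(15q), so 6 ∣ r; and since 90 = 18·5, r = 5·(18q), so 5 ∣ r.

(⇐) This fails: take r = 30. Both 6 ∣ 30 and 5 ∣ 30, yet 30 is not a multiple of 90 (since 30 = 0·90 + 30), so 90 ∤ 30.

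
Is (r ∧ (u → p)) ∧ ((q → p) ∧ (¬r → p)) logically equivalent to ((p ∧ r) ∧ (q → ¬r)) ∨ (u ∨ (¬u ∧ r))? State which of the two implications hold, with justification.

Only the forward direction holds.

(⟹) Assume the antecedent. If r is true, the consequent reduces to true regardless of the other variables. If r is false, the antecedent cannot hold. Either way the consequent holds.

(⟸) This fails. Under q = T, r = T, p = F, u = F, the left side is false but the right side is true.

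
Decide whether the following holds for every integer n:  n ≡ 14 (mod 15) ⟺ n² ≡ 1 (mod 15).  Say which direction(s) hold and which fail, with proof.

[⇒] Suppose n ≡ 14 (mod 15). Write n = 15j + 14. Then (15j + 14)² = 225j² + 420j + 196 = 15(15j² + 28j + 13) + 1, so n² ≡ 1 (mod 15).

[⇐] This fails: take n = 1. Then 1² = 1 ≡ 1 (mod 15), yet 1 ≡ 1 (mod 15), not 14.

The forward direction holds; the converse fails.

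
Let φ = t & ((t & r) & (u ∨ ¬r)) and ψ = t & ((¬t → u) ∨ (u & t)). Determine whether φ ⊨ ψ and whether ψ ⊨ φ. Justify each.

Forward direction. Assume the antecedent. If r is true, the antecedent forces (r = T, u = T, t = T), and t & ((¬t → u) ∨ (u & t)) holds there. If r is false, the antecedent cannot hold. Either way t & ((¬t → u) ∨ (u & t)) holds.

Converse. This fails. Under r = F, u = F, t = T, the left side is false but the right side is true.

Only the forward implication holds.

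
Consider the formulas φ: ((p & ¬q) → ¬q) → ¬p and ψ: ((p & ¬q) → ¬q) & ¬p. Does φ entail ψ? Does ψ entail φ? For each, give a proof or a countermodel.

Both implications hold.

(⟹) Assume the antecedent. If p is true, the antecedent cannot hold. If p is false, ((p & ¬q) → ¬q) & ¬p reduces to true regardless of the other variables. Either way ((p & ¬q) → ¬q) & ¬p holds.

(⟸) Assume the antecedent. If p is true, the antecedent cannot hold. If p is false, ((p & ¬q) → ¬q) → ¬p reduces to true regardless of the other variables. Either way ((p & ¬q) → ¬q) → ¬p holds.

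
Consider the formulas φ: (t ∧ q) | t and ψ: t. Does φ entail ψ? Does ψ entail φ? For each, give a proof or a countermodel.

(⇒) Assume the antecedent. If t is true, t reduces to true regardless of the other variables. If t is false, the antecedent cannot hold. Either way t holds.

(⇐) Assume the antecedent. If t is true, (t ∧ q) | t reduces to true regardless of the other variables. If t is false, the antecedent cannot hold. Either way (t ∧ q) | t holds.

Both implications hold.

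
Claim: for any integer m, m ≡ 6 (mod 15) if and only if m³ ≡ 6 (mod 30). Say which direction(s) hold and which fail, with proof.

(⇐) The residues r modulo 30 with r³ ≡ 6 (mod 30) are exactly {6}, and each is ≡ 6 (mod 15).

(⇒) This fails: take m = 21. Then 21 ≡ 6 (mod 15), but 21³ = 9261 ≡ 21 (mod 30), not 6.

Not equivalent: only (⇐) holds.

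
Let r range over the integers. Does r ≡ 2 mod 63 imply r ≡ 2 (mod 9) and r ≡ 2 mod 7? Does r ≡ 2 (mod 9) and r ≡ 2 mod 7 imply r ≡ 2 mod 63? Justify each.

(⟸) If r ≡ 2 (mod 9) and r ≡ 2 (mod 7), then by the Chinese remainder theorem r ≡ 2 (mod 63). This is exactly r ≡ 2 (mod 63).

(⟹) Suppose r ≡ 2 (mod 63); write r = 63j + 2. Since 9 ∣ 63, reducing mod 9 gives r ≡ 2 (mod 9); since 7 ∣ 63, reducing mod 7 gives r ≡ 2 (mod 7).

Both directions hold.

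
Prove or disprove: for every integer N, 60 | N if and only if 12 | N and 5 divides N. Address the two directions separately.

Both implications hold.

Forward direction. If 60 ∣ N, write N = 60q. Since 60 = 5·12, N = 12·(5q), so 12 ∣ N; and since 60 = 12·5, N = 5·(12q), so 5 ∣ N.

Converse. Suppose 12 ∣ N and 5 ∣ N. Any common multiple of 12 and 5 is a multiple of their lcm; here gcd(12, 5) = 1, so lcm(12, 5) = 12·5 = 60, so 60 ∣ N.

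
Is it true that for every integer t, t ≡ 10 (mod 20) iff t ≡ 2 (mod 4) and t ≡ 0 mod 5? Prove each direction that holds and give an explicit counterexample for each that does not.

(⟹) Suppose t ≡ 10 (mod 20); write t = 20j + 10. Since 4 ∣ 20, reducing mod 4 gives t ≡ 10 ≡ 2 (mod 4); since 5 ∣ 20, reducing mod 5 gives t ≡ 10 ≡ 0 (mod 5).

(⟸) Conversely, if t ≡ 2 (mod 4) and t ≡ 0 (mod 5), then by the Chinese remainder theorem t ≡ 10 (mod 20). This is exactly t ≡ 10 (mod 20).

The biconditional holds.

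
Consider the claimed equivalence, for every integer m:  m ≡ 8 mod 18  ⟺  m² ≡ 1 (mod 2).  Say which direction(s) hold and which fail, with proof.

[⇒] This fails: take m = 8. Then 8 ≡ 8 (mod 18), but 8² = 64 ≡ 0 (mod 2), not 1.

[⇐] This fails: take m = 1. Then 1² = 1 ≡ 1 (mod 2), yet 1 ≡ 1 (mod 18), not 8.

(⇒) fails and (⇐) fails.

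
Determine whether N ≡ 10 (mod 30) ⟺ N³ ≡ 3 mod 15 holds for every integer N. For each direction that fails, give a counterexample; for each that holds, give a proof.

[⇒] This fails: take N = 10. Then 10 ≡ 10 (mod 30), but 10³ = 1000 ≡ 10 (mod 15), not 3.

[⇐] This fails: take N = 12. Then 12³ = 1728 ≡ 3 (mod 15), yet 12 ≡ 12 (mod 30), not 10.

Neither direction holds.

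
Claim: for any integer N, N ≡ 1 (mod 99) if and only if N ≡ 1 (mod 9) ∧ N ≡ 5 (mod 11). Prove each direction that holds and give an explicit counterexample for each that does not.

Both directions fail.

Forward direction. This fails: N = 1 gives 1 ≡ 1 (mod 99) but 1 ≡ 1 (mod 11), so the conjunction on the right does not hold.

Converse. This fails: N = 82 satisfies both congruences on the right (82 ≡ 1 mod 9 and 82 ≡ 5 mod 11) yet 82 ≡ 82 (mod 99), not 1.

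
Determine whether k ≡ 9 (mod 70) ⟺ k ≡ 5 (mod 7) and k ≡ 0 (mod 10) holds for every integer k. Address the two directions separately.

(⟹) This fails: k = 9 gives 9 ≡ 9 (mod 70) but 9 ≡ 2 (mod 7), so the conjunction on the right does not hold.

(⟸) This fails: k = 40 satisfies both congruences on the right (40 ≡ 5 mod 7 and 40 ≡ 0 mod 10) yet 40 ≡ 40 (mod 70), not 9.

Both directions fail.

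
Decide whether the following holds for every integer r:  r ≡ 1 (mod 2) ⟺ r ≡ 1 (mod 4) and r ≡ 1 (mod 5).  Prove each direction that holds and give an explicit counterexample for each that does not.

The forward direction fails; the converse holds.

(→) This fails: r = 3 gives 3 ≡ 1 (mod 2) but 3 ≡ 3 (mod 4), so the conjunction on the right does not hold.

(←) Conversely, if r ≡ 1 (mod 4) and r ≡ 1 (mod 5), then by the Chinese remainder theorem r ≡ 1 (mod 20). Since 1 ≡ 1 (mod 2) and 2 ∣ 20, we get r ≡ 1 (mod 2).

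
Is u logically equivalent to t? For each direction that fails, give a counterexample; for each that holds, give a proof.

Forward direction. This fails. Under t = F, u = T, the left side is true but the right side is false.

Converse. This fails. Under t = T, u = F, the left side is false but the right side is true.

Neither direction holds.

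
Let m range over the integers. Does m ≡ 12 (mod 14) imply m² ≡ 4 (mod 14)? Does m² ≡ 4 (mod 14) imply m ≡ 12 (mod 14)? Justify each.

Only the forward implication holds.

[⇐] This fails: take m = 2. Then 2² = 4 ≡ 4 (mod 14), yet 2 ≡ 2 (mod 14), not 12.

[⇒] Suppose m ≡ 12 (mod 14). Write m = 14j + 12. Then (14j + 12)² = 196j² + 336j + 144 = 14(14j² + 24j + 10) + 4, so m² ≡ 4 (mod 14).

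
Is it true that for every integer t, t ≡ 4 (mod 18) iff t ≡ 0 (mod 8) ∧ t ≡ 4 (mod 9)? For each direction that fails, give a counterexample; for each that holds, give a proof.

(→) This fails: t = 58 gives 58 ≡ 4 (mod 18) but 58 ≡ 2 (mod 8), so the conjunction on the right does not hold.

(←) Conversely, if t ≡ 0 (mod 8) and t ≡ 4 (mod 9), then by the Chinese remainder theorem t ≡ 40 (mod 72). Since 40 ≡ 4 (mod 18) and 18 ∣ 72, we get t ≡ 4 (mod 18).

Not equivalent: only (⇐) holds.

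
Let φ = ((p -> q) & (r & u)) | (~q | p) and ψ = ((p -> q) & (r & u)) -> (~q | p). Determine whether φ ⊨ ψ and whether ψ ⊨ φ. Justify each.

Both directions fail.

(⟹) This fails. Under p = F, r = T, q = T, u = T, the left side is true but the right side is false.

(⟸) This fails. Under p = F, r = F, q = T, u = F, the left side is false but the right side is true.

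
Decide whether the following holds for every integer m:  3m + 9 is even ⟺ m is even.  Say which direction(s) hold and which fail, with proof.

(⟹) This fails: m = 3 gives 3m + 9 = 18, which is even, but 3 is odd, not even.

(⟸) This also fails: m = 4 is even, but 3m + 9 = 21 is odd, not even.

(⇒) fails and (⇐) fails.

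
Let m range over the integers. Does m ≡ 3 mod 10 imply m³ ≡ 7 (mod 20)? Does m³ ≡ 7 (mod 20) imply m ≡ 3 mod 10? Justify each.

[⇒] This fails: take m = 13. Then 13 ≡ 3 (mod 10), but 13³ = 2197 ≡ 17 (mod 20), not 7.

[⇐] Conversely, the residues r modulo 20 with r³ ≡ 7 (mod 20) are exactly {3}, and each is ≡ 3 (mod 10).

Only the reverse direction holds.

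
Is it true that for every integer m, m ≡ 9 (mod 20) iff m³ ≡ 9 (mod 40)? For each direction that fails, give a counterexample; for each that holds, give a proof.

Only the converse holds.

(⇐) The residues r modulo 40 with r³ ≡ 9 (mod 40) are exactly {9}, and each is ≡ 9 (mod 20).

(⇒) This fails: take m = 29. Then 29 ≡ 9 (mod 20), but 29³ = 24389 ≡ 29 (mod 40), not 9.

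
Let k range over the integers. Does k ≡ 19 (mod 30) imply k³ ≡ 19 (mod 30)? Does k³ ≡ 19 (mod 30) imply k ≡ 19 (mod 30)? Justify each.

The biconditional holds.

(⟸) Suppose k³ ≡ 19 (mod 30). The only residue r in {0, …, 29} with r³ ≡ 19 (mod 30) is r = 19, so k ≡ 19 (mod 30).

(⟹) Suppose k ≡ 19 (mod 30). Write k = 30j + 19. Then (30j + 19)³ = 27000j³ + 51300j² + 32490j + 6859 = 30(900j³ + 1710j² + 1083j + 228) + 19, so k³ ≡ 19 (mod 30).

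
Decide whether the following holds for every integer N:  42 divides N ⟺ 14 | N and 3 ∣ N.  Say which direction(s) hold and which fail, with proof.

(⟹) If 42 ∣ N, write N = 42q. Since 42 = 3·14, N = 14·(3q), so 14 ∣ N; and since 42 = 14·3, N = 3·(14q), so 3 ∣ N.

(⟸) Suppose 14 ∣ N and 3 ∣ N. Any common multiple of 14 and 3 is a multiple of their lcm; here gcd(14, 3) = 1, so lcm(14, 3) = 14·3 = 42, so 42 ∣ N.

Both implications hold.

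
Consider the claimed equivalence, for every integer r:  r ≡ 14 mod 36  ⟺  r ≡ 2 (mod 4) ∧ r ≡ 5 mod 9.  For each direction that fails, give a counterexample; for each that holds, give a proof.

The biconditional holds.

[⇒] Suppose r ≡ 14 (mod 36); write r = 36j + 14. Since 4 ∣ 36, reducing mod 4 gives r ≡ 14 ≡ 2 (mod 4); since 9 ∣ 36, reducing mod 9 gives r ≡ 14 ≡ 5 (mod 9).

[⇐] Conversely, if r ≡ 2 (mod 4) and r ≡ 5 (mod 9), then by the Chinese remainder theorem r ≡ 14 (mod 36). This is exactly r ≡ 14 (mod 36).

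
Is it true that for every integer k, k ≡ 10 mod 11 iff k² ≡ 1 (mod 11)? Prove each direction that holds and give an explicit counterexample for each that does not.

Only the forward direction holds.

(→) Suppose k ≡ 10 mod 11. Write k = 11j + 10. Then (11j + 10)² = 121j² + 220j + 100 = 11(11j² + 20j + 9) + 1, so k² ≡ 1 (mod 11).

(←) This fails: take k = 1. Then 1² = 1 ≡ 1 (mod 11), yet 1 ≡ 1 (mod 11), not 10.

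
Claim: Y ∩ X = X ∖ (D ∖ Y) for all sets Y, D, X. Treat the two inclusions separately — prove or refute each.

(⊆) Let x ∈ Y ∩ X. Then either x ∈ Y ∩ X and x ∉ D; or x ∈ Y ∩ D ∩ X. In each case x ∈ X ∖ (D ∖ Y), so Y ∩ X ⊆ X ∖ (D ∖ Y).

(⊇) This inclusion fails. Take Y = ∅, D = ∅, X = {1}; then 1 ∈ X ∖ (D ∖ Y) but 1 ∉ Y ∩ X.

(⊆) holds; (⊇) fails.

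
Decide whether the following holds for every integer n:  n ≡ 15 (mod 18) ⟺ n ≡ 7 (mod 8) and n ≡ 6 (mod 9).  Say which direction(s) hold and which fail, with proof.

The forward direction fails; the converse holds.

(→) This fails: n = 33 gives 33 ≡ 15 (mod 18) but 33 ≡ 1 (mod 8), so the conjunction on the right does not hold.

(←) Conversely, if n ≡ 7 (mod 8) and n ≡ 6 (mod 9), then by the Chinese remainder theorem n ≡ 15 (mod 72). Since 15 ≡ 15 (mod 18) and 18 ∣ 72, we get n ≡ 15 (mod 18).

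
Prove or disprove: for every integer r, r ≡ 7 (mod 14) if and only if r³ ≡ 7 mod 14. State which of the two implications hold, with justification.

Both directions hold; the statement is true.

Forward direction. Suppose r ≡ 7 (mod 14). Write r = 14j + 7. Then (14j + 7)³ = 2744j³ + 4116j² + 2058j + 343 = 14(196j³ + 294j² + 147j + 24) + 7, so r³ ≡ 7 (mod 14).

Converse. Suppose r³ ≡ 7 (mod 14). The only residue r in {0, …, 13} with r³ ≡ 7 (mod 14) is r = 7, so r ≡ 7 (mod 14).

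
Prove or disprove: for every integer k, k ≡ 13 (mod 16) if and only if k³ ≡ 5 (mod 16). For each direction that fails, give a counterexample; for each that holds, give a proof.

[⇒] Suppose k ≡ 13 (mod 16). Write k = 16j + 13. Then (16j + 13)³ = 4096j³ + 9984j² + 8112j + 2197 = 16(256j³ + 624j² + 507j + 137) + 5, so k³ ≡ 5 (mod 16).

[⇐] Conversely, suppose k³ ≡ 5 (mod 16). The only residue r in {0, …, 15} with r³ ≡ 5 (mod 16) is r = 13, so k ≡ 13 (mod 16).

Both directions hold.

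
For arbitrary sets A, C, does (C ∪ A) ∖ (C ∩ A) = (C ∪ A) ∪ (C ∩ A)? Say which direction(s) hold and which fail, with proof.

(⟹) Let x ∈ (C ∪ A) ∖ (C ∩ A). Then either x ∈ A and x ∉ C; or x ∈ C and x ∉ A. In each case x ∈ (C ∪ A) ∪ (C ∩ A), so (C ∪ A) ∖ (C ∩ A) ⊆ (C ∪ A) ∪ (C ∩ A).

(⟸) This inclusion fails. Take A = {1}, C = {1}; then 1 ∈ (C ∪ A) ∪ (C ∩ A) but 1 ∉ (C ∪ A) ∖ (C ∩ A).

(⊆) holds; (⊇) fails.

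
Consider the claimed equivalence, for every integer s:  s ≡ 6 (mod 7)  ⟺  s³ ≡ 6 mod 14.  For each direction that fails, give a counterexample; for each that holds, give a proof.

Neither implication holds.

Forward direction. This fails: take s = 13. Then 13 ≡ 6 (mod 7), but 13³ = 2197 ≡ 13 (mod 14), not 6.

Converse. This fails: take s = 10. Then 10³ = 1000 ≡ 6 (mod 14), yet 10 ≡ 3 (mod 7), not 6.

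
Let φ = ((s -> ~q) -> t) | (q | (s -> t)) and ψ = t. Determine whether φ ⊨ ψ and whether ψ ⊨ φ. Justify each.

Not equivalent: only (⇐) holds.

[⇒] This fails. Under t = F, q = F, s = F, the left side is true but the right side is false.

[⇐] Assume the antecedent. If t is true, the consequent reduces to true regardless of the other variables. If t is false, the antecedent cannot hold. Either way the consequent holds.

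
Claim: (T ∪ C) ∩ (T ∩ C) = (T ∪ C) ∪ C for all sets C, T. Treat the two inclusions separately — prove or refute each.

(⊆) holds; (⊇) fails.

(⟹) Let x ∈ (T ∪ C) ∩ (T ∩ C). Then x ∈ C ∩ T, from which x ∈ (T ∪ C) ∪ C.

(⟸) This inclusion fails. Take C = {1}, T = ∅; then 1 ∈ (T ∪ C) ∪ C but 1 ∉ (T ∪ C) ∩ (T ∩ C).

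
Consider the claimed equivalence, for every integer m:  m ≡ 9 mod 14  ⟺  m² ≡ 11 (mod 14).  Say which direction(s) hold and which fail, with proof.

Forward direction. Suppose m ≡ 9 mod 14. Write m = 14j + 9. Then (14j + 9)² = 196j² + 252j + 81 = 14(14j² + 18j + 5) + 11, so m² ≡ 11 (mod 14).

Converse. This fails: take m = 5. Then 5² = 25 ≡ 11 (mod 14), yet 5 ≡ 5 (mod 14), not 9.

Only the forward direction holds.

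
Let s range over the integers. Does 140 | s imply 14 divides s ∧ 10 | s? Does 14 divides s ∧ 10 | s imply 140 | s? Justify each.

(⇒) holds; (⇐) fails.

[⇒] If 140 ∣ s, write s = 140q. Since 140 = 10·14, s = 14·(10q), so 14 ∣ s; and since 140 = 14·10, s = 10·(14q), so 10 ∣ s.

[⇐] This fails: take s = 70. Both 14 ∣ 70 and 10 ∣ 70, yet 70 is not a multiple of 140 (since 70 = 0·140 + 70), so 140 ∤ 70.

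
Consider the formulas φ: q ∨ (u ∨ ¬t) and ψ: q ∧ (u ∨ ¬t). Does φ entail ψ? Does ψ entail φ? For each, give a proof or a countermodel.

Only the reverse direction holds.

(→) This fails. Under t = F, q = F, u = F, the left side is true but the right side is false.

(←) Assume the antecedent. If t is true, the antecedent forces (t = T, q = T, u = T), and q ∨ (u ∨ ¬t) holds there. If t is false, q ∨ (u ∨ ¬t) reduces to true regardless of the other variables. Either way q ∨ (u ∨ ¬t) holds.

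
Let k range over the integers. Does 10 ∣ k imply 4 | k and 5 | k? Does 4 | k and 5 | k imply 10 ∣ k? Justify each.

[⇒] This fails: take k = 10. Certainly 10 ∣ 10, but 4 ∤ 10.

[⇐] Suppose 4 ∣ k and 5 ∣ k. Any common multiple of 4 and 5 is a multiple of their lcm; here gcd(4, 5) = 1, so lcm(4, 5) = 4·5 = 20, so 20 ∣ k. Since 10 ∣ 20, it follows that 10 ∣ k.

The forward direction fails; the converse holds.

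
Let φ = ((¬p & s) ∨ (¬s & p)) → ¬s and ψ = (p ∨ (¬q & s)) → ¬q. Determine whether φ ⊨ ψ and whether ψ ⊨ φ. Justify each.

Both directions fail.

(⟹) This fails. Under p = T, s = F, q = T, the left side is true but the right side is false.

(⟸) This fails. Under p = F, s = T, q = F, the left side is false but the right side is true.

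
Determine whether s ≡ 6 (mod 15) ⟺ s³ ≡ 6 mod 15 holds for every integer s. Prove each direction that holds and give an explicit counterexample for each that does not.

The biconditional holds.

(⟹) Suppose s ≡ 6 (mod 15). Write s = 15j + 6. Then (15j + 6)³ = 3375j³ + 4050j² + 1620j + 216 = 15(225j³ + 270j² + 108j + 14) + 6, so s³ ≡ 6 (mod 15).

(⟸) Conversely, suppose s³ ≡ 6 (mod 15). The only residue r in {0, …, 14} with r³ ≡ 6 (mod 15) is r = 6, so s ≡ 6 (mod 15).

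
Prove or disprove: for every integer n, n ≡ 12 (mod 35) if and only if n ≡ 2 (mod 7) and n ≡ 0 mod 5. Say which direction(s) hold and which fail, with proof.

(→) This fails: n = 12 gives 12 ≡ 12 (mod 35) but 12 ≡ 5 (mod 7), so the conjunction on the right does not hold.

(←) This fails: n = 30 satisfies both congruences on the right (30 ≡ 2 mod 7 and 30 ≡ 0 mod 5) yet 30 ≡ 30 (mod 35), not 12.

Neither direction holds.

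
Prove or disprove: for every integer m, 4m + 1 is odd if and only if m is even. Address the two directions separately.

[⇐] Suppose m is even. Since 4 is even, 4m is even for every m, so 4m + 1 has the same parity as 1, which is odd. Hence 4m + 1 is odd.

[⇒] This fails: take m = 7. Then 4m + 1 = 29, which is odd, yet m = 7 is odd, not even.

The forward direction fails; the converse holds.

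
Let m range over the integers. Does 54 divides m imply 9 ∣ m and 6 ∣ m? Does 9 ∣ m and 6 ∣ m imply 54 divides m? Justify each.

Only the forward implication holds.

(⟹) If 54 ∣ m, write m = 54q. Since 54 = 6·9, m = 9·(6q), so 9 ∣ m; and since 54 = 9·6, m = 6·(9q), so 6 ∣ m.

(⟸) This fails: take m = 18. Both 9 ∣ 18 and 6 ∣ 18, yet 18 is not a multiple of 54 (since 18 = 0·54 + 18), so 54 ∤ 18.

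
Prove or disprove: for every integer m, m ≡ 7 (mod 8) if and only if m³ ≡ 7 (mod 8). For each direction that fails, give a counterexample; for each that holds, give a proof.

Both directions hold; the statement is true.

(⟹) Suppose m ≡ 7 (mod 8). Write m = 8j + 7. Then (8j + 7)³ = 512j³ + 1344j² + 1176j + 343 = 8(64j³ + 168j² + 147j + 42) + 7, so m³ ≡ 7 (mod 8).

(⟸) Conversely, suppose m³ ≡ 7 (mod 8). The only residue r in {0, …, 7} with r³ ≡ 7 (mod 8) is r = 7, so m ≡ 7 (mod 8).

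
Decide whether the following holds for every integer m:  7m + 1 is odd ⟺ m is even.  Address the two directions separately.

Both directions hold.

(→) Suppose 7m + 1 is odd. Since 7 is odd, 7m and m have the same parity, so 7m + 1 ≡ m + 1 (mod 2). As 1 is odd, 7m + 1 is odd exactly when m is even. Thus m is even.

(←) Conversely, suppose m is even; write m = 2j. Then 7m + 1 = 7·(2j) + 1 = 2·7j + 1, which is odd.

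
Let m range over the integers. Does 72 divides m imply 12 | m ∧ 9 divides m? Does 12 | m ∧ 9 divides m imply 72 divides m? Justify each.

The forward direction holds; the converse fails.

(⇒) If 72 ∣ m, write m = 72q. Since 72 = 6·12, m = 12·(6q), so 12 ∣ m; and since 72 = 8·9, m = 9·(8q), so 9 ∣ m.

(⇐) This fails: take m = 36. Both 12 ∣ 36 and 9 ∣ 36, yet 36 is not a multiple of 72 (since 36 = 0·72 + 36), so 72 ∤ 36.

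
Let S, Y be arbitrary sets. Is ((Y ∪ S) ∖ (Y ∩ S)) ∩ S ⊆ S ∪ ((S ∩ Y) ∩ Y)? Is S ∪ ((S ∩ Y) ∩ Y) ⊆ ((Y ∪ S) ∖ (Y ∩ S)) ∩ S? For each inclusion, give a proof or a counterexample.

(⟹) Let x ∈ ((Y ∪ S) ∖ (Y ∩ S)) ∩ S. Then x ∈ S and x ∉ Y, from which x ∈ S ∪ ((S ∩ Y) ∩ Y).

(⟸) This inclusion fails. Take S = {1}, Y = {1}; then 1 ∈ S ∪ ((S ∩ Y) ∩ Y) but 1 ∉ ((Y ∪ S) ∖ (Y ∩ S)) ∩ S.

Only the forward inclusion holds.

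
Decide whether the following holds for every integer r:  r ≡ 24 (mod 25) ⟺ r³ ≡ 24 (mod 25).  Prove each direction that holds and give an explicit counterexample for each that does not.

Both implications hold.

(⇒) Suppose r ≡ 24 (mod 25). Write r = 25j + 24. Then (25j + 24)³ = 15625j³ + 45000j² + 43200j + 13824 = 25(625j³ + 1800j² + 1728j + 552) + 24, so r³ ≡ 24 (mod 25).

(⇐) Conversely, suppose r³ ≡ 24 (mod 25). The only residue r in {0, …, 24} with r³ ≡ 24 (mod 25) is r = 24, so r ≡ 24 (mod 25).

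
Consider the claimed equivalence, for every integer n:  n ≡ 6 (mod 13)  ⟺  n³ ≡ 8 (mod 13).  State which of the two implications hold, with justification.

Not equivalent: only (⇒) holds.

(⟹) Suppose n ≡ 6 (mod 13). Write n = 13j + 6. Then (13j + 6)³ = 2197j³ + 3042j² + 1404j + 216 = 13(169j³ + 234j² + 108j + 16) + 8, so n³ ≡ 8 (mod 13).

(⟸) This fails: take n = 2. Then 2³ = 8 ≡ 8 (mod 13), yet 2 ≡ 2 (mod 13), not 6.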